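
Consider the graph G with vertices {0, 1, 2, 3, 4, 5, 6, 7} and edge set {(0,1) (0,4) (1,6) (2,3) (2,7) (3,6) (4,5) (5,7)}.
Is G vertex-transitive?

Yes

Every vertex has degree 2 and the graph is connected, so G is the 8-cycle C_8. C_8 has 8 rotations and 8 reflections, so Aut(C_8) ≅ D_8 of order 16. Under this action every vertex can be carried to every other, so G is vertex-transitive.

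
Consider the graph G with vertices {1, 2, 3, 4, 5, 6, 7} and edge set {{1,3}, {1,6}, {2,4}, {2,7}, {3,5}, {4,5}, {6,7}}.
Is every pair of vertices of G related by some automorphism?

Yes

G is 2-regular and connected on 7 vertices, i.e. the cycle C_7. The automorphisms of the 7-cycle are exactly the symmetries of a regular 7-gon: the dihedral group D_7, |D_7| = 14. This group acts transitively on the 7 vertices.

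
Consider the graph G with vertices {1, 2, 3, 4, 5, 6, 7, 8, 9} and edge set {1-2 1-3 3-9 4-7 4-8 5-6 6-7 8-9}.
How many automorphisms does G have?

The degree sequence is [2, 1, 2, 2, 1, 2, 2, 2, 2]; the two degree-1 vertices 2 and 5 are the ends of a path, so G = P_9. A path has exactly one nontrivial symmetry — reversal — giving Aut(G) of order 2.

2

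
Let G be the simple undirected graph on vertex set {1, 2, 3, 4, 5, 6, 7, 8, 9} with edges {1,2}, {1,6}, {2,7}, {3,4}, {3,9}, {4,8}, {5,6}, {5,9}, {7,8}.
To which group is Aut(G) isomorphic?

the dihedral group of order 18

G is 2-regular and connected on 9 vertices, i.e. the cycle C_9. C_9 has 9 rotations and 9 reflections, so Aut(C_9) ≅ D_9 of order 18.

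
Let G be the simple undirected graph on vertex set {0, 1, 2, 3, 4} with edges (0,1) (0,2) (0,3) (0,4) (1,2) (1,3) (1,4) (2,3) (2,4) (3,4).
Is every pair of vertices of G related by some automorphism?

Yes

Every vertex has degree 4, so G is the complete graph K_5. Any permutation of the 5 vertices preserves K_5, so Aut(K_5) = S_5 of order 5! = 120. This group acts transitively on the 5 vertices.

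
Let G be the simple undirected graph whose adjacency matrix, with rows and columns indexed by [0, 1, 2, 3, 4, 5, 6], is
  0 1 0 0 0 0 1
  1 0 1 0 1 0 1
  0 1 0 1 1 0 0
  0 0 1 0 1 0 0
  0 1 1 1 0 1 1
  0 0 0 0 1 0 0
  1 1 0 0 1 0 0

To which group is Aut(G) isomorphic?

1

The degree sequence is [2, 4, 3, 2, 5, 1, 3]. Checking the degree-preserving permutations of the vertex set shows that none except the identity preserves every edge, so Aut(G) is trivial.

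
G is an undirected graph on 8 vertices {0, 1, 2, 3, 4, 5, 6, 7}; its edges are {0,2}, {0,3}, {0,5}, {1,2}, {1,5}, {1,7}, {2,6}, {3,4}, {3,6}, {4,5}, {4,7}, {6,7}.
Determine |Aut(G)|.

G is 3-regular and bipartite on 2^3 = 8 vertices with girth 4; it is the hypercube graph Q_3. The symmetry group of the 3-cube is the hyperoctahedral group B_3 = Z_2 ≀ S_3, of order 2^3·3! = 48.

48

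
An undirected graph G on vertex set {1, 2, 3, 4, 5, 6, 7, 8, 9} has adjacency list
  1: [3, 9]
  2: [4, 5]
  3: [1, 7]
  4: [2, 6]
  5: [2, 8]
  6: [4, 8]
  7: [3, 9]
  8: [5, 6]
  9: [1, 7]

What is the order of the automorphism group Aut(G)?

80

G has two connected components, {2, 4, 5, 6, 8} and {1, 3, 7, 9}; each is 2-regular, so G = C_5 ⊔ C_4. No automorphism exchanges components of different sizes, hence Aut(G) is the direct product D_4 × D_5, order 80.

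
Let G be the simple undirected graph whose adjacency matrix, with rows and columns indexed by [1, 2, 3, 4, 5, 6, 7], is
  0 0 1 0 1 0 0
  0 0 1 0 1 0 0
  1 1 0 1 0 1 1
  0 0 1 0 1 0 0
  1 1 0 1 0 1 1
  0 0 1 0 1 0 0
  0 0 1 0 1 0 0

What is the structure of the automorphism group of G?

The vertices split by degree into {3, 5} (degree 5) and {1, 2, 4, 6, 7} (degree 2); every edge runs between the two parts, so G is the complete bipartite graph K_{2,5}. Automorphisms preserve the bipartition setwise (since the parts differ in size) and act as S_5 × S_2 within it; |Aut| = 240.

S_5 × S_2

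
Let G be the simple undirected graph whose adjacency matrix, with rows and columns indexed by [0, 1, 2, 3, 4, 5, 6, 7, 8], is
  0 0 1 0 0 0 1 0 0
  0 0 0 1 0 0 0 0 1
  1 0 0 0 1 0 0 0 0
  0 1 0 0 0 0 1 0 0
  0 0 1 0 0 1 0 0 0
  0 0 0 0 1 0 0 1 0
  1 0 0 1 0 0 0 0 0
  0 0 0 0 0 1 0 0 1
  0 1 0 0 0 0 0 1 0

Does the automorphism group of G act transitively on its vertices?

G is 2-regular and connected on 9 vertices, i.e. the cycle C_9. C_9 has 9 rotations and 9 reflections, so Aut(C_9) ≅ D_9 of order 18. Under this action every vertex can be carried to every other, so G is vertex-transitive.

Yes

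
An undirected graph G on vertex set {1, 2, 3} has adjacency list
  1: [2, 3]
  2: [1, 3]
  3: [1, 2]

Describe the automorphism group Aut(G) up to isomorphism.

S_3

Every vertex has degree 2, so G is the complete graph K_3. Any permutation of the 3 vertices preserves K_3, so Aut(K_3) = S_3 of order 3! = 6.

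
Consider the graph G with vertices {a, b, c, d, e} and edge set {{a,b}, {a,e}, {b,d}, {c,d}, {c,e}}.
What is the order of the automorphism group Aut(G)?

10

Every vertex has degree 2 and the graph is connected, so G is the 5-cycle C_5. C_5 has 5 rotations and 5 reflections, so Aut(C_5) ≅ D_5 of order 10.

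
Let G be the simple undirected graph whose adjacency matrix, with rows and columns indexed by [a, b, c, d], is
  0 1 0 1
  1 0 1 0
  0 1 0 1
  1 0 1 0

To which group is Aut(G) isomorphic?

the dihedral group of order 8

G is 2-regular and bipartite on 2^2 = 4 vertices with girth 4; it is the hypercube graph Q_2. The symmetry group of the 2-cube is the hyperoctahedral group B_2 = Z_2 ≀ S_2, of order 2^2·2! = 8.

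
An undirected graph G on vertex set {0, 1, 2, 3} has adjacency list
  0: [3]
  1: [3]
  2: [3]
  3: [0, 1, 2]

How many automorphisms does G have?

6

Vertex 3 has degree 3 and every other vertex has degree 1, so G is the star K_{1,3} with centre 3. Any automorphism fixes the centre and permutes the 3 leaves freely, so Aut(G) ≅ S_3 of order 3! = 6.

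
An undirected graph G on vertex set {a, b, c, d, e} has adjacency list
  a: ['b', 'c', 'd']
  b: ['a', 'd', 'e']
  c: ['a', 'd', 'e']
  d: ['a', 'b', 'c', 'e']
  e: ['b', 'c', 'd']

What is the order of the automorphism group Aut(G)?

Vertex d is the unique vertex of degree 4; the remaining 4 vertices each have degree 3 and induce a cycle, so G is the wheel on 5 vertices with hub d. With the hub fixed, the remaining symmetry is that of the rim cycle C_4, giving the dihedral group D_4.

8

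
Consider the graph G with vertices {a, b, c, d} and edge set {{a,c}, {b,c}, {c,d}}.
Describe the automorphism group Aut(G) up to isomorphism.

the symmetric group on 3 letters

Vertex c has degree 3 and every other vertex has degree 1, so G is the star K_{1,3} with centre c. Any automorphism fixes the centre and permutes the 3 leaves freely, so Aut(G) ≅ S_3 of order 3! = 6.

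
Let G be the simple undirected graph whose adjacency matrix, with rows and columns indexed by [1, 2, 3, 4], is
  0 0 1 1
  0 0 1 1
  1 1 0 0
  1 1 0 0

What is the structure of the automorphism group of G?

(S_2 × S_2) ⋊ Z_2

G is 2-regular and bipartite with parts {3, 4} and {1, 2} (each part is independent and every cross-pair is an edge), so G = K_{2,2}. Aut(K_{2,2}) is the wreath product S_2 ≀ Z_2: permute within each part, then optionally swap the parts; |Aut| = 2·(2!)² = 8.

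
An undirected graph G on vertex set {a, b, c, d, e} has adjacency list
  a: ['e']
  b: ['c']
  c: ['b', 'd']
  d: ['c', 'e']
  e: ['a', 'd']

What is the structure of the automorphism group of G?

The degree sequence is [1, 1, 2, 2, 2]; the two degree-1 vertices a and b are the ends of a path, so G = P_5. The only nontrivial automorphism of a path is the end-to-end reflection, so Aut(G) ≅ Z_2.

C_2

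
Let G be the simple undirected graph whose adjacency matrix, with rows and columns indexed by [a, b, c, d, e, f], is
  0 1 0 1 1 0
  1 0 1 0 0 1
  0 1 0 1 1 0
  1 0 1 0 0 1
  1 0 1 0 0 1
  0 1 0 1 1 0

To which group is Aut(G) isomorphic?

S_3 ≀ Z_2

G is 3-regular and bipartite with parts {a, c, f} and {b, d, e} (each part is independent and every cross-pair is an edge), so G = K_{3,3}. Aut(K_{3,3}) is the wreath product S_3 ≀ Z_2: permute within each part, then optionally swap the parts; |Aut| = 2·(3!)² = 72.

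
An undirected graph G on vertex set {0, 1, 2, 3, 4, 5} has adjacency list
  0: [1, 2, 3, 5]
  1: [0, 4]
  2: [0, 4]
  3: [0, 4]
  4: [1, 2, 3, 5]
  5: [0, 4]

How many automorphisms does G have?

The vertices split by degree into {0, 4} (degree 4) and {1, 2, 3, 5} (degree 2); every edge runs between the two parts, so G is the complete bipartite graph K_{2,4}. Automorphisms preserve the bipartition setwise (since the parts differ in size) and act as S_4 × S_2 within it; |Aut| = 48.

48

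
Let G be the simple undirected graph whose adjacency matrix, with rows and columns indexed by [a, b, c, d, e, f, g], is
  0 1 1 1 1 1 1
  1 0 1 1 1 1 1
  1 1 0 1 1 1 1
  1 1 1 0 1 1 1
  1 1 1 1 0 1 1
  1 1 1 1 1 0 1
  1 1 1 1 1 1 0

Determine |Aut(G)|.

All 7 vertices are pairwise adjacent: G = K_7. Every bijection on the vertex set is an automorphism of K_7; hence Aut(K_7) ≅ S_7, order 5040.

5040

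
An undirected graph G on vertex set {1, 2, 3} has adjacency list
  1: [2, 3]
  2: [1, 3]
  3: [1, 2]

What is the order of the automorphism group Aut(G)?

6

Every vertex has degree 2, so G is the complete graph K_3. Every bijection on the vertex set is an automorphism of K_3; hence Aut(K_3) ≅ S_3, order 6.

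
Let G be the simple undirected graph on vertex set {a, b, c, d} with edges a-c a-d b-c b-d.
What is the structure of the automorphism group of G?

G is 2-regular and bipartite with parts {c, d} and {a, b} (each part is independent and every cross-pair is an edge), so G = K_{2,2}. Each part can be permuted independently (S_2 × S_2) and the two equal-size parts can also be swapped, giving (S_2 × S_2) ⋊ Z_2 of order 2·(2!)² = 8.

S_2 ≀ Z_2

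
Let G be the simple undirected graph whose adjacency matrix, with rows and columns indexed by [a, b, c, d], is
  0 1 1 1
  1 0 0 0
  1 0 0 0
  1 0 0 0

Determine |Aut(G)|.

Vertex a has degree 3 and every other vertex has degree 1, so G is the star K_{1,3} with centre a. Any automorphism fixes the centre and permutes the 3 leaves freely, so Aut(G) ≅ S_3 of order 3! = 6.

6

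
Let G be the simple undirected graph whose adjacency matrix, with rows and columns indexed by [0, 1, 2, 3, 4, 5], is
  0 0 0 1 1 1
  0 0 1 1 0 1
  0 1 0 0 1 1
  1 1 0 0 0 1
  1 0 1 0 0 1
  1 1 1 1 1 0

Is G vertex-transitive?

No

Vertex 5 is the only vertex of degree 5, so every automorphism fixes it; G is not vertex-transitive.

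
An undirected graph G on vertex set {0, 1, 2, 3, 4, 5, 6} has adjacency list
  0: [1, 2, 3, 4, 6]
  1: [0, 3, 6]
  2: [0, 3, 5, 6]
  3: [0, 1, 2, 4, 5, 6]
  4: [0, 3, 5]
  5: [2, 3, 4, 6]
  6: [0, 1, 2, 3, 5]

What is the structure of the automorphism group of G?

Degrees alone do not determine every vertex (e.g. 0 and 6 both have degree 5), but their neighbour-degree multisets differ: N(0) has degrees [3, 3, 4, 5, 6] while N(6) has degrees [3, 4, 4, 5, 6]. Repeating this refinement separates all vertices, so the only automorphism is the identity.

{e}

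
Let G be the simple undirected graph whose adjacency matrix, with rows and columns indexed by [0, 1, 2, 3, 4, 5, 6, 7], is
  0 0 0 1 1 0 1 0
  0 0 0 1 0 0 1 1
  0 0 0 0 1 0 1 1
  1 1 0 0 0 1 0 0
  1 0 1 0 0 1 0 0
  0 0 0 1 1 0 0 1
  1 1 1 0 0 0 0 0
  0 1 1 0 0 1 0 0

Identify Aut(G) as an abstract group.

Z_2^3 ⋊ S_3

G is 3-regular and bipartite on 2^3 = 8 vertices with girth 4; it is the hypercube graph Q_3. Aut(Q_3) consists of the signed permutations of the 3 coordinate axes: 3! permutations times 2^3 sign flips, so |Aut| = 2^3·3! = 48.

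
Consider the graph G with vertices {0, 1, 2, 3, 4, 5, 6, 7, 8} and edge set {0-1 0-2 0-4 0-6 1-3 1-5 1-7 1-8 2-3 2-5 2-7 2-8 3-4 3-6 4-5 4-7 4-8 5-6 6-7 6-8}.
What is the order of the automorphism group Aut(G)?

The vertices split by degree into {1, 2, 4, 6} (degree 5) and {0, 3, 5, 7, 8} (degree 4); every edge runs between the two parts, so G is the complete bipartite graph K_{4,5}. The parts have unequal sizes, so no automorphism swaps them; each part is permuted independently, giving S_5 × S_4 of order 5!·4! = 2880.

2880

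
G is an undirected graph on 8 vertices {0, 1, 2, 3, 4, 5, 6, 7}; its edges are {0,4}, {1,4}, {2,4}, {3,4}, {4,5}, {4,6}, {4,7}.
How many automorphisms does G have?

5040

Vertex 4 has degree 7 and every other vertex has degree 1, so G is the star K_{1,7} with centre 4. Any automorphism fixes the centre and permutes the 7 leaves freely, so Aut(G) ≅ S_7 of order 7! = 5040.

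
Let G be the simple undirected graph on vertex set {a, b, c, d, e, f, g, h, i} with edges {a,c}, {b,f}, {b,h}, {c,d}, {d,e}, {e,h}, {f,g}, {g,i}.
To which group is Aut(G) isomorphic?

Z_2

The degree sequence is [1, 2, 2, 2, 2, 2, 2, 2, 1]; the two degree-1 vertices a and i are the ends of a path, so G = P_9. A path has exactly one nontrivial symmetry — reversal — giving Aut(G) of order 2.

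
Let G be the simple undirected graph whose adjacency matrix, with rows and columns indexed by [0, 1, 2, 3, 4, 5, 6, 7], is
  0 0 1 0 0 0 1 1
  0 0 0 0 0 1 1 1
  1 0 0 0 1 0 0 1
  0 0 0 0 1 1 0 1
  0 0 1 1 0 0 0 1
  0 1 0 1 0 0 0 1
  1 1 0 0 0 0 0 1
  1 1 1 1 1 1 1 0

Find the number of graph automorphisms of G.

Vertex 7 is the unique vertex of degree 7; the remaining 7 vertices each have degree 3 and induce a cycle, so G is the wheel on 8 vertices with hub 7. With the hub fixed, the remaining symmetry is that of the rim cycle C_7, giving the dihedral group D_7.

14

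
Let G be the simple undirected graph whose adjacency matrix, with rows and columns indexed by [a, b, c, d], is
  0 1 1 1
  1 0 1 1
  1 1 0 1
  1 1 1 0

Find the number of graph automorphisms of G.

Every vertex has degree 3, so G is the complete graph K_4. Every bijection on the vertex set is an automorphism of K_4; hence Aut(K_4) ≅ S_4, order 24.

24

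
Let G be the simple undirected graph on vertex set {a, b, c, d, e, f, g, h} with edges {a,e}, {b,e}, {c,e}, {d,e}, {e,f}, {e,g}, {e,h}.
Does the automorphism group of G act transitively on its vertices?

No

Vertex e is the only vertex of degree 7, so every automorphism fixes it; G is not vertex-transitive.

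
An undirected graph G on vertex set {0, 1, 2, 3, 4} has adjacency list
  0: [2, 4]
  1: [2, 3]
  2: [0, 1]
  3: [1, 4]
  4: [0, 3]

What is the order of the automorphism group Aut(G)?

10

G is 2-regular and connected on 5 vertices, i.e. the cycle C_5. C_5 has 5 rotations and 5 reflections, so Aut(C_5) ≅ D_5 of order 10.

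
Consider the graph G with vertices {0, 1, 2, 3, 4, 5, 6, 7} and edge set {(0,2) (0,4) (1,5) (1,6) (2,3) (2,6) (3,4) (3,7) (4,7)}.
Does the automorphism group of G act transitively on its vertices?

Vertex 5 is the only vertex of degree 1, so every automorphism fixes it; G is not vertex-transitive.

No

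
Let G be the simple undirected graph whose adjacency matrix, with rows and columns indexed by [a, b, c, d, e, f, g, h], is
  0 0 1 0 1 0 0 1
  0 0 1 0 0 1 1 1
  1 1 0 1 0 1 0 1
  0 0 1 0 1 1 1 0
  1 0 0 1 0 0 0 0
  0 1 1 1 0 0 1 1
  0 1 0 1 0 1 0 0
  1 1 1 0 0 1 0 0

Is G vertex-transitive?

Vertex e is the only vertex of degree 2, so every automorphism fixes it; G is not vertex-transitive.

No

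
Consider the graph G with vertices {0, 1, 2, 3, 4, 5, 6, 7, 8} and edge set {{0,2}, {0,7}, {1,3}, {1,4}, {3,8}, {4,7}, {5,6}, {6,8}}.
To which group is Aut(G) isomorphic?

the cyclic group of order 2

The degree sequence is [2, 2, 1, 2, 2, 1, 2, 2, 2]; the two degree-1 vertices 2 and 5 are the ends of a path, so G = P_9. The only nontrivial automorphism of a path is the end-to-end reflection, so Aut(G) ≅ Z_2.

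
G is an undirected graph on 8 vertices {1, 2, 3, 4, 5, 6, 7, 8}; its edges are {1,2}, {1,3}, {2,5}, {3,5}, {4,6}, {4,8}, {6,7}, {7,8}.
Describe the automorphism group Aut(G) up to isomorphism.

G has two connected components, {1, 2, 3, 5} and {4, 6, 7, 8}; each is 2-regular, so G = C_4 ⊔ C_4. With two isomorphic components, Aut(G) = Aut(C_4) ≀ S_2 = (D_4 × D_4) ⋊ Z_2: permute each cycle by D_4, then optionally swap the two cycles. Order 2·(2·4)² = 128.

(D_4 × D_4) ⋊ Z_2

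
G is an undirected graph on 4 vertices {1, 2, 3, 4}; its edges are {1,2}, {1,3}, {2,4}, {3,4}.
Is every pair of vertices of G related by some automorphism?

G is 2-regular and bipartite on 2^2 = 4 vertices with girth 4; it is the hypercube graph Q_2. Aut(Q_2) consists of the signed permutations of the 2 coordinate axes: 2! permutations times 2^2 sign flips, so |Aut| = 2^2·2! = 8. This group acts transitively on the 4 vertices.

Yes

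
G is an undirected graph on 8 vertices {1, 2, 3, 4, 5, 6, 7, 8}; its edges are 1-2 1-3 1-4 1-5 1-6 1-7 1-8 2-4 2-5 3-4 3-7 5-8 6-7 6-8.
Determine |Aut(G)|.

14

Vertex 1 is the unique vertex of degree 7; the remaining 7 vertices each have degree 3 and induce a cycle, so G is the wheel on 8 vertices with hub 1. Every automorphism fixes the hub and acts on the rim 7-cycle, so Aut(G) ≅ Aut(C_7) = D_7 of order 14.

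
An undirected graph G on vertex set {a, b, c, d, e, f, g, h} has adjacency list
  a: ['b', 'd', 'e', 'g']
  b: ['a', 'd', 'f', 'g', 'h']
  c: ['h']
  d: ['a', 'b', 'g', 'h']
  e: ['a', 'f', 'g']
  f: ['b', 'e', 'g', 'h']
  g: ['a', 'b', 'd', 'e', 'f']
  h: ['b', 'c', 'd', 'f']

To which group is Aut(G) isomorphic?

The degree sequence is [4, 5, 1, 4, 3, 4, 5, 4]. Checking the degree-preserving permutations of the vertex set shows that none except the identity preserves every edge, so Aut(G) is trivial.

the trivial group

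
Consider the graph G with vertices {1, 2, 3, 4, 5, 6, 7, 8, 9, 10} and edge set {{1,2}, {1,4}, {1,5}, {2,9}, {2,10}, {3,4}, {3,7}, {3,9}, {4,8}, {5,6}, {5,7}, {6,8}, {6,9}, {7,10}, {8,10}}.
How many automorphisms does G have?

G is 3-regular on 10 vertices with no triangles and no 4-cycles (girth 5): this is the Petersen graph. Viewing the Petersen graph as the Kneser graph K(5,2) — vertices are 2-subsets of {1,…,5}, edges join disjoint pairs — its automorphisms are exactly the permutations of the 5-element set, so Aut ≅ S_5 of order 120.

120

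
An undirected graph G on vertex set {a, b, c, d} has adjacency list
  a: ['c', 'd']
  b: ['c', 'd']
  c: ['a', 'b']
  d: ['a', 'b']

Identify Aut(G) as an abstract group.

Every vertex has degree 2 and the graph is connected, so G is the 4-cycle C_4. C_4 has 4 rotations and 4 reflections, so Aut(C_4) ≅ D_4 of order 8.

D_4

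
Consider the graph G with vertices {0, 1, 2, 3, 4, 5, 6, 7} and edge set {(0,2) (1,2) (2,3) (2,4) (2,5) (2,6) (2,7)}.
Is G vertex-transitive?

No

Vertex 2 is the only vertex of degree 7, so every automorphism fixes it; G is not vertex-transitive.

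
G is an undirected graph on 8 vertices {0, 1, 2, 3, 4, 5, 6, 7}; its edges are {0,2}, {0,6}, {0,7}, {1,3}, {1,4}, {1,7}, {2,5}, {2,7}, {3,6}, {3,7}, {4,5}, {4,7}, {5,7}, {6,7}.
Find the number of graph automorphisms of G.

Vertex 7 is the unique vertex of degree 7; the remaining 7 vertices each have degree 3 and induce a cycle, so G is the wheel on 8 vertices with hub 7. Every automorphism fixes the hub and acts on the rim 7-cycle, so Aut(G) ≅ Aut(C_7) = D_7 of order 14.

14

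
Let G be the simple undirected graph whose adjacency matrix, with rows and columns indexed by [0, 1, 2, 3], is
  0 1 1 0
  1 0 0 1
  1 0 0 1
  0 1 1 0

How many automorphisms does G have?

G is 2-regular and bipartite on 2^2 = 4 vertices with girth 4; it is the hypercube graph Q_2. The symmetry group of the 2-cube is the hyperoctahedral group B_2 = Z_2 ≀ S_2, of order 2^2·2! = 8.

8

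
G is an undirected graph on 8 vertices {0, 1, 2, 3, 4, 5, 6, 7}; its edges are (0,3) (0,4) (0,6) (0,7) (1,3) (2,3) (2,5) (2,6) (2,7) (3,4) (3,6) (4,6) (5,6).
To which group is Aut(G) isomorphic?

Degrees alone do not determine every vertex (e.g. 0 and 2 both have degree 4), but their neighbour-degree multisets differ: N(0) has degrees [2, 3, 5, 5] while N(2) has degrees [2, 2, 5, 5]. Repeating this refinement separates all vertices, so the only automorphism is the identity.

1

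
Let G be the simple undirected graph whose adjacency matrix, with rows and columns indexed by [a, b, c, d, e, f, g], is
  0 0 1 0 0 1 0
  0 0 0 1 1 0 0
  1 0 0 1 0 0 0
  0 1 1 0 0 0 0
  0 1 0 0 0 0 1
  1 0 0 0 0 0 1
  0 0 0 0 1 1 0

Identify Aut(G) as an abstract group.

the dihedral group of order 14

Every vertex has degree 2 and the graph is connected, so G is the 7-cycle C_7. C_7 has 7 rotations and 7 reflections, so Aut(C_7) ≅ D_7 of order 14.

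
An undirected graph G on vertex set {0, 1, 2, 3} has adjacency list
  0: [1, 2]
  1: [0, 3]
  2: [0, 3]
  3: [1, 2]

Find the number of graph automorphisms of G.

8

Every vertex has degree 2 and the graph is connected, so G is the 4-cycle C_4. C_4 has 4 rotations and 4 reflections, so Aut(C_4) ≅ D_4 of order 8.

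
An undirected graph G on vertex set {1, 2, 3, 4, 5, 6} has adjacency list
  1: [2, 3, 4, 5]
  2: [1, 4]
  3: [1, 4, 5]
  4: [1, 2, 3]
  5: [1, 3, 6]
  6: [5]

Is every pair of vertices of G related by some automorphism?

No

Vertex 1 is the only vertex of degree 4, so every automorphism fixes it; G is not vertex-transitive.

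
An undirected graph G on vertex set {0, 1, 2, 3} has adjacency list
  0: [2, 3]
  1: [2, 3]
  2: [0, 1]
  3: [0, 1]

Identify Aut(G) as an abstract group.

D_4

G is 2-regular and connected on 4 vertices, i.e. the cycle C_4. The automorphisms of the 4-cycle are exactly the symmetries of a regular 4-gon: the dihedral group D_4, |D_4| = 8.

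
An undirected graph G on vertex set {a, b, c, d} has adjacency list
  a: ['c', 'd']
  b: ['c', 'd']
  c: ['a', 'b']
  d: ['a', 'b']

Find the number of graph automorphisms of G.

G is 2-regular and connected on 4 vertices, i.e. the cycle C_4. C_4 has 4 rotations and 4 reflections, so Aut(C_4) ≅ D_4 of order 8.

8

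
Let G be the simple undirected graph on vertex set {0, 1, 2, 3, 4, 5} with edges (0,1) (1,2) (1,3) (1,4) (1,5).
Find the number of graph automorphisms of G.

Vertex 1 has degree 5 and every other vertex has degree 1, so G is the star K_{1,5} with centre 1. The 5 leaves are pairwise interchangeable while the centre is fixed, giving Aut(G) = S_5.

120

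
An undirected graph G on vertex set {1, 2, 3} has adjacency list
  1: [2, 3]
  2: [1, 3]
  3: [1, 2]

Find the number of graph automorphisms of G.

6

Every vertex has degree 2, so G is the complete graph K_3. Any permutation of the 3 vertices preserves K_3, so Aut(K_3) = S_3 of order 3! = 6.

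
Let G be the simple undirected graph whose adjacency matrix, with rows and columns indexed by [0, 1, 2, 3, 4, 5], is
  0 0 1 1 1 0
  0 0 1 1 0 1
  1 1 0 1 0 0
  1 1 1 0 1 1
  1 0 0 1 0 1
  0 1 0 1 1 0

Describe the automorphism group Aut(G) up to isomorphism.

the dihedral group of order 10

Vertex 3 is the unique vertex of degree 5; the remaining 5 vertices each have degree 3 and induce a cycle, so G is the wheel on 6 vertices with hub 3. Every automorphism fixes the hub and acts on the rim 5-cycle, so Aut(G) ≅ Aut(C_5) = D_5 of order 10.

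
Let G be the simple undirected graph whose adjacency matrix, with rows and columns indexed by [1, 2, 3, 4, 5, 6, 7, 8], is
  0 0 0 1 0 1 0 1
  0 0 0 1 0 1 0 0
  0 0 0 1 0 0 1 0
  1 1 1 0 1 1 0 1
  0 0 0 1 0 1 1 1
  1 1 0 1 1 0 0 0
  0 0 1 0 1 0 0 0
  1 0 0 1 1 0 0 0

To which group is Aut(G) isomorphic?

The degree sequence is [3, 2, 2, 6, 4, 4, 2, 3]. Checking the degree-preserving permutations of the vertex set shows that none except the identity preserves every edge, so Aut(G) is trivial.

{e}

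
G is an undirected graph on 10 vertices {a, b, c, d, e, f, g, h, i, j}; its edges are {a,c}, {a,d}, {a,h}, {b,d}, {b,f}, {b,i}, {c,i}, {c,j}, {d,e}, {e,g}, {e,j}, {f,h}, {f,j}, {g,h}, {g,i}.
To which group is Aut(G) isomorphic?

G is 3-regular on 10 vertices with no triangles and no 4-cycles (girth 5): this is the Petersen graph. It is a classical fact that the Petersen graph has automorphism group S_5 (order 120), arising from its description as the Kneser graph K(5,2).

the symmetric group S_5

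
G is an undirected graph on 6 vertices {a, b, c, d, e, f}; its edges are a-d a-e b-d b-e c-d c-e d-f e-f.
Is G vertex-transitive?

No

Automorphisms preserve degree, but G has vertices of degree 2 and vertices of degree 4; no automorphism maps one to the other, so G is not vertex-transitive.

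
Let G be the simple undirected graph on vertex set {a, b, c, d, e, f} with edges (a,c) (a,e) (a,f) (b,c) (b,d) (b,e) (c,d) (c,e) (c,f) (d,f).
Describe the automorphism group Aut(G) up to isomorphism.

the dihedral group of order 10

Vertex c is the unique vertex of degree 5; the remaining 5 vertices each have degree 3 and induce a cycle, so G is the wheel on 6 vertices with hub c. Every automorphism fixes the hub and acts on the rim 5-cycle, so Aut(G) ≅ Aut(C_5) = D_5 of order 10.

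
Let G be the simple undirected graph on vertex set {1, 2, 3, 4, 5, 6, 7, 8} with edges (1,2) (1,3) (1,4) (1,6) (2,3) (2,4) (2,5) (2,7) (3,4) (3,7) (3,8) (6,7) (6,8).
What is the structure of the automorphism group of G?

1

Degrees alone do not determine every vertex (e.g. 2 and 3 both have degree 5), but their neighbour-degree multisets differ: N(2) has degrees [1, 3, 3, 4, 5] while N(3) has degrees [2, 3, 3, 4, 5]. Repeating this refinement separates all vertices, so the only automorphism is the identity.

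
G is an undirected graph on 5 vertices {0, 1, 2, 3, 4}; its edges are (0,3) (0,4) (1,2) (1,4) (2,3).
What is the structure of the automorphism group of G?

the dihedral group of order 10

G is 2-regular and connected on 5 vertices, i.e. the cycle C_5. C_5 has 5 rotations and 5 reflections, so Aut(C_5) ≅ D_5 of order 10.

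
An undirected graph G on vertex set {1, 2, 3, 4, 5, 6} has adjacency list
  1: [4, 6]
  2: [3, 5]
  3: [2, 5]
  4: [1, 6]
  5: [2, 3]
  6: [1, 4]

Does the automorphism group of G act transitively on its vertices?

G has two connected components, {2, 3, 5} and {1, 4, 6}; each is 2-regular, so G = C_3 ⊔ C_3. Aut of a disjoint union of two copies of C_3 is the wreath product D_3 ≀ Z_2, of order 2·6² = 72. Under this action every vertex can be carried to every other, so G is vertex-transitive.

Yes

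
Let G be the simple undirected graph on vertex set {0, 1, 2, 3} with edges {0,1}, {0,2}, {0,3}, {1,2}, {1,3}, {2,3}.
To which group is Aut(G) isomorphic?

S_4

All 4 vertices are pairwise adjacent: G = K_4. Any permutation of the 4 vertices preserves K_4, so Aut(K_4) = S_4 of order 4! = 24.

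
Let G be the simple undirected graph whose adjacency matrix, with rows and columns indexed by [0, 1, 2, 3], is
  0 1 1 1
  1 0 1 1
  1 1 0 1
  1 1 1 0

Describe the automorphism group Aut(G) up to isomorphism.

Every vertex has degree 3, so G is the complete graph K_4. Every bijection on the vertex set is an automorphism of K_4; hence Aut(K_4) ≅ S_4, order 24.

the symmetric group on 4 letters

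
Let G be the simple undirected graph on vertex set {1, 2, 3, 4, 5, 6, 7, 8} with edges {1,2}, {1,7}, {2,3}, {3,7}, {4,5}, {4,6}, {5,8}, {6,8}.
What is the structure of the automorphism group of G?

(D_4 × D_4) ⋊ Z_2

G has two connected components, {1, 2, 3, 7} and {4, 5, 6, 8}; each is 2-regular, so G = C_4 ⊔ C_4. With two isomorphic components, Aut(G) = Aut(C_4) ≀ S_2 = (D_4 × D_4) ⋊ Z_2: permute each cycle by D_4, then optionally swap the two cycles. Order 2·(2·4)² = 128.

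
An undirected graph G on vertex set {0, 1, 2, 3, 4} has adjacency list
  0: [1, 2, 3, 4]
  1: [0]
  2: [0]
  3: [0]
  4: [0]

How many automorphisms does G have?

Vertex 0 has degree 4 and every other vertex has degree 1, so G is the star K_{1,4} with centre 0. Any automorphism fixes the centre and permutes the 4 leaves freely, so Aut(G) ≅ S_4 of order 4! = 24.

24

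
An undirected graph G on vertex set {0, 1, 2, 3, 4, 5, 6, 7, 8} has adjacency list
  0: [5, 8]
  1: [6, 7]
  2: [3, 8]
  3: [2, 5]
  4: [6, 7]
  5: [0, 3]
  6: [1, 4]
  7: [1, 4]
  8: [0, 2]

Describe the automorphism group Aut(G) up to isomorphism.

D_5 × D_4

G has two connected components, {0, 2, 3, 5, 8} and {1, 4, 6, 7}; each is 2-regular, so G = C_5 ⊔ C_4. No automorphism exchanges components of different sizes, hence Aut(G) is the direct product D_5 × D_4, order 80.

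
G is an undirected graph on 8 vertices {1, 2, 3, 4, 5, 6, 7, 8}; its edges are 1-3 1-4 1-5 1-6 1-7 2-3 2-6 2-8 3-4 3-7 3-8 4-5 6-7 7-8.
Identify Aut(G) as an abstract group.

The degree sequence is [5, 3, 5, 3, 2, 3, 4, 3]. Checking the degree-preserving permutations of the vertex set shows that none except the identity preserves every edge, so Aut(G) is trivial.

the trivial group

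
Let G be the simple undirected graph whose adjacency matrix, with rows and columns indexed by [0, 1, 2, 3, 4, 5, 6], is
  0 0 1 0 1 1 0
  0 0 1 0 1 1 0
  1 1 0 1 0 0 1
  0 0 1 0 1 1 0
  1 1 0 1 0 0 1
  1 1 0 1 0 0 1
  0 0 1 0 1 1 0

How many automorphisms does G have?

144

The vertices split by degree into {2, 4, 5} (degree 4) and {0, 1, 3, 6} (degree 3); every edge runs between the two parts, so G is the complete bipartite graph K_{3,4}. Automorphisms preserve the bipartition setwise (since the parts differ in size) and act as S_4 × S_3 within it; |Aut| = 144.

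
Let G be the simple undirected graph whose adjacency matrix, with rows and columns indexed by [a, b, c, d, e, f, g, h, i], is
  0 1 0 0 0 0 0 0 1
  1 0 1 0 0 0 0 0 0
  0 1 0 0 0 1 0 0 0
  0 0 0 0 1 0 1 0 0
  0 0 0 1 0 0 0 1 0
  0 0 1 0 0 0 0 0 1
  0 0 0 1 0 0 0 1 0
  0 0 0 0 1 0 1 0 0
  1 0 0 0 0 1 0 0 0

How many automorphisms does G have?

80

G has two connected components, {a, b, c, f, i} and {d, e, g, h}; each is 2-regular, so G = C_5 ⊔ C_4. The components are non-isomorphic (different sizes), so Aut(G) = Aut(C_5) × Aut(C_4) = D_5 × D_4 of order 10·8 = 80.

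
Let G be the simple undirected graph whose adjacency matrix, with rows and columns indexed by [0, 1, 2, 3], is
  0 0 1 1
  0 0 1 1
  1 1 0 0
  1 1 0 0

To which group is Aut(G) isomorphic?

G is 2-regular and bipartite on 2^2 = 4 vertices with girth 4; it is the hypercube graph Q_2. Aut(Q_2) consists of the signed permutations of the 2 coordinate axes: 2! permutations times 2^2 sign flips, so |Aut| = 2^2·2! = 8.

the hyperoctahedral group B_2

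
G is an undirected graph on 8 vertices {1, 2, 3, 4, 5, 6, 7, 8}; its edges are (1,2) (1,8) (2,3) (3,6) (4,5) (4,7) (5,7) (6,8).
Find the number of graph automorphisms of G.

60

G has two connected components, {1, 2, 3, 6, 8} and {4, 5, 7}; each is 2-regular, so G = C_5 ⊔ C_3. No automorphism exchanges components of different sizes, hence Aut(G) is the direct product D_3 × D_5, order 60.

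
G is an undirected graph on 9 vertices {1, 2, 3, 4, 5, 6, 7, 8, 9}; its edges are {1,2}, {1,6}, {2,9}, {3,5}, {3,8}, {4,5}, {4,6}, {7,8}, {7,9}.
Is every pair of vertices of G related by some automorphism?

Every vertex has degree 2 and the graph is connected, so G is the 9-cycle C_9. The automorphisms of the 9-cycle are exactly the symmetries of a regular 9-gon: the dihedral group D_9, |D_9| = 18. Under this action every vertex can be carried to every other, so G is vertex-transitive.

Yes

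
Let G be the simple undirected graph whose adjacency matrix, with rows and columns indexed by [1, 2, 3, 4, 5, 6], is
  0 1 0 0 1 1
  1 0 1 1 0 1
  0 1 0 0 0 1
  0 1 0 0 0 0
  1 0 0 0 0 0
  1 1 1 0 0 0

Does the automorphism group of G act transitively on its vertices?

No

Vertex 2 is the only vertex of degree 4, so every automorphism fixes it; G is not vertex-transitive.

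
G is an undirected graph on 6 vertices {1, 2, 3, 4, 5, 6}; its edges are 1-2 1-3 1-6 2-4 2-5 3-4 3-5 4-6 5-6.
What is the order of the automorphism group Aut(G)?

72

G is 3-regular and bipartite with parts {2, 3, 6} and {1, 4, 5} (each part is independent and every cross-pair is an edge), so G = K_{3,3}. Aut(K_{3,3}) is the wreath product S_3 ≀ Z_2: permute within each part, then optionally swap the parts; |Aut| = 2·(3!)² = 72.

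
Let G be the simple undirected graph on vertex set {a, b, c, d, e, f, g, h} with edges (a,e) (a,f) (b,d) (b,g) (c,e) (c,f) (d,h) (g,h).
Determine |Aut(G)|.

G has two connected components, {b, d, g, h} and {a, c, e, f}; each is 2-regular, so G = C_4 ⊔ C_4. Aut of a disjoint union of two copies of C_4 is the wreath product D_4 ≀ Z_2, of order 2·8² = 128.

128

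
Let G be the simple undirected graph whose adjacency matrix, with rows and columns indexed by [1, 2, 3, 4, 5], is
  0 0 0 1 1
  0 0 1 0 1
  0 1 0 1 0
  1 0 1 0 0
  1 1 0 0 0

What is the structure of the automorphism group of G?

the dihedral group of order 10

G is 2-regular and connected on 5 vertices, i.e. the cycle C_5. C_5 has 5 rotations and 5 reflections, so Aut(C_5) ≅ D_5 of order 10.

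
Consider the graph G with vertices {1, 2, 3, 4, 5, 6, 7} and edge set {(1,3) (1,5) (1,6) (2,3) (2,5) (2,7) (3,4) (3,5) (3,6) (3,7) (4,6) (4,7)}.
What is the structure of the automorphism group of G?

Vertex 3 is the unique vertex of degree 6; the remaining 6 vertices each have degree 3 and induce a cycle, so G is the wheel on 7 vertices with hub 3. With the hub fixed, the remaining symmetry is that of the rim cycle C_6, giving the dihedral group D_6.

D_6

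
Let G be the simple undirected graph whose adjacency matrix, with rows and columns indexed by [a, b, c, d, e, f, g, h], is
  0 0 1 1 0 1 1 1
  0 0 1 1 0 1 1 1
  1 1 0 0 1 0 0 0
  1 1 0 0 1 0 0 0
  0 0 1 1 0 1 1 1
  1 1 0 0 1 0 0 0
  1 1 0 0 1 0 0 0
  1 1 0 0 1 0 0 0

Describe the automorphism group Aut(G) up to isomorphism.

The vertices split by degree into {a, b, e} (degree 5) and {c, d, f, g, h} (degree 3); every edge runs between the two parts, so G is the complete bipartite graph K_{3,5}. Automorphisms preserve the bipartition setwise (since the parts differ in size) and act as S_3 × S_5 within it; |Aut| = 720.

S_3 × S_5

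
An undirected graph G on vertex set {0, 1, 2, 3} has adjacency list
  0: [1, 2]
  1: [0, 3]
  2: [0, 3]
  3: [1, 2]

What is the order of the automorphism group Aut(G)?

G is 2-regular and bipartite on 2^2 = 4 vertices with girth 4; it is the hypercube graph Q_2. The symmetry group of the 2-cube is the hyperoctahedral group B_2 = Z_2 ≀ S_2, of order 2^2·2! = 8.

8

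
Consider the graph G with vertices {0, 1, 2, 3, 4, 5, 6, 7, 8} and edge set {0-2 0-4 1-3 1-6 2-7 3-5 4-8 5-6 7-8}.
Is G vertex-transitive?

No

G has two connected components, {0, 2, 4, 7, 8} and {1, 3, 5, 6}; each is 2-regular, so G = C_5 ⊔ C_4. The orbit of 0 under Aut(G) is {0, 2, 4, 7, 8}, which does not contain 1, so G is not vertex-transitive.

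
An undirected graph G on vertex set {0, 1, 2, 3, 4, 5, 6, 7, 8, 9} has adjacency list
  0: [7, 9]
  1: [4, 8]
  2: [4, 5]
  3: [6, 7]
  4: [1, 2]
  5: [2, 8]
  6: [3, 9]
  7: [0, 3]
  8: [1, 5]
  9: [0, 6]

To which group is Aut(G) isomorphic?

G has two connected components, {1, 2, 4, 5, 8} and {0, 3, 6, 7, 9}; each is 2-regular, so G = C_5 ⊔ C_5. Aut of a disjoint union of two copies of C_5 is the wreath product D_5 ≀ Z_2, of order 2·10² = 200.

(D_5 × D_5) ⋊ Z_2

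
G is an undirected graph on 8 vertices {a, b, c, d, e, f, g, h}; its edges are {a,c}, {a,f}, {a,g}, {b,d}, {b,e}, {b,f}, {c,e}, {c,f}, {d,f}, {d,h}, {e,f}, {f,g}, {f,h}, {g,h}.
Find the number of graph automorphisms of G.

Vertex f is the unique vertex of degree 7; the remaining 7 vertices each have degree 3 and induce a cycle, so G is the wheel on 8 vertices with hub f. With the hub fixed, the remaining symmetry is that of the rim cycle C_7, giving the dihedral group D_7.

14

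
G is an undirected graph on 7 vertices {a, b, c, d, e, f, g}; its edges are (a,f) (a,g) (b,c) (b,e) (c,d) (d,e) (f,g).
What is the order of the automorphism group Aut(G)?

48

G has two connected components, {b, c, d, e} and {a, f, g}; each is 2-regular, so G = C_4 ⊔ C_3. The components are non-isomorphic (different sizes), so Aut(G) = Aut(C_3) × Aut(C_4) = D_3 × D_4 of order 6·8 = 48.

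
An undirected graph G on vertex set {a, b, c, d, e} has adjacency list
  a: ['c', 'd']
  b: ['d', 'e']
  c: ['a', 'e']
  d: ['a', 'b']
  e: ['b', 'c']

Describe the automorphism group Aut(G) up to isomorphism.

Every vertex has degree 2 and the graph is connected, so G is the 5-cycle C_5. C_5 has 5 rotations and 5 reflections, so Aut(C_5) ≅ D_5 of order 10.

D_5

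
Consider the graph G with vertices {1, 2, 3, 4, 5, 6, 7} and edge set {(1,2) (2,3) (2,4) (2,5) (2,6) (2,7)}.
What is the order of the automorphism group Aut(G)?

720

Vertex 2 has degree 6 and every other vertex has degree 1, so G is the star K_{1,6} with centre 2. Any automorphism fixes the centre and permutes the 6 leaves freely, so Aut(G) ≅ S_6 of order 6! = 720.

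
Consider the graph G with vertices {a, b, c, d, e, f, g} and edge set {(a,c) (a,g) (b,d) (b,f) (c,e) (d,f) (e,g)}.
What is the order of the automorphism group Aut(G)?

48

G has two connected components, {a, c, e, g} and {b, d, f}; each is 2-regular, so G = C_4 ⊔ C_3. The components are non-isomorphic (different sizes), so Aut(G) = Aut(C_3) × Aut(C_4) = D_3 × D_4 of order 6·8 = 48.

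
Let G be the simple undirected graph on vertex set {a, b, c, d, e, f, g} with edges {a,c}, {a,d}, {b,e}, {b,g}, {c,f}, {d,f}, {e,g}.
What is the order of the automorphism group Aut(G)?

G has two connected components, {a, c, d, f} and {b, e, g}; each is 2-regular, so G = C_4 ⊔ C_3. No automorphism exchanges components of different sizes, hence Aut(G) is the direct product D_3 × D_4, order 48.

48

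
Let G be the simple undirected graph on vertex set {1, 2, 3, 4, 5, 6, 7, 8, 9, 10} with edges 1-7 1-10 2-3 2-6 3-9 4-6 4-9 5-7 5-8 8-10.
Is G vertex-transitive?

G has two connected components, {2, 3, 4, 6, 9} and {1, 5, 7, 8, 10}; each is 2-regular, so G = C_5 ⊔ C_5. Aut of a disjoint union of two copies of C_5 is the wreath product D_5 ≀ Z_2, of order 2·10² = 200. This group acts transitively on the 10 vertices.

Yes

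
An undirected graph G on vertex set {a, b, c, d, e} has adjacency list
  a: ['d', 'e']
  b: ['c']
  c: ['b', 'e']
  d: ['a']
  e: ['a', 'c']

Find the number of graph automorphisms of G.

2

The degree sequence is [2, 1, 2, 1, 2]; the two degree-1 vertices b and d are the ends of a path, so G = P_5. A path has exactly one nontrivial symmetry — reversal — giving Aut(G) of order 2.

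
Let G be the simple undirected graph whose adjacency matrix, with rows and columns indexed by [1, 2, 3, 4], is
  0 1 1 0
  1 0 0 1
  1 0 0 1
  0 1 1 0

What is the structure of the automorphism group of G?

G is 2-regular and connected on 4 vertices, i.e. the cycle C_4. C_4 has 4 rotations and 4 reflections, so Aut(C_4) ≅ D_4 of order 8.

D_4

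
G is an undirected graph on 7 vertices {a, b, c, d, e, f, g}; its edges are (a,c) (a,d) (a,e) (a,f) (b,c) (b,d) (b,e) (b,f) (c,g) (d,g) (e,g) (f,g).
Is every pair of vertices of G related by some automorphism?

No

Automorphisms preserve degree, but G has vertices of degree 3 and vertices of degree 4; no automorphism maps one to the other, so G is not vertex-transitive.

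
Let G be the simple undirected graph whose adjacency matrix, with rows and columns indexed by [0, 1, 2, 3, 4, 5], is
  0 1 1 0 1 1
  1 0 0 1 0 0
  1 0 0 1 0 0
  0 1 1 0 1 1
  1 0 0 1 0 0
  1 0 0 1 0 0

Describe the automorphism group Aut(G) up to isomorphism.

The vertices split by degree into {0, 3} (degree 4) and {1, 2, 4, 5} (degree 2); every edge runs between the two parts, so G is the complete bipartite graph K_{2,4}. The parts have unequal sizes, so no automorphism swaps them; each part is permuted independently, giving S_4 × S_2 of order 4!·2! = 48.

S_4 × S_2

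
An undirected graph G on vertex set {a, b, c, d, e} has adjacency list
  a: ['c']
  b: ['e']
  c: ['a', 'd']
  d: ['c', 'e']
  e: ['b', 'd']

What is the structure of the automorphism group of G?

The degree sequence is [1, 1, 2, 2, 2]; the two degree-1 vertices a and b are the ends of a path, so G = P_5. A path has exactly one nontrivial symmetry — reversal — giving Aut(G) of order 2.

C_2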